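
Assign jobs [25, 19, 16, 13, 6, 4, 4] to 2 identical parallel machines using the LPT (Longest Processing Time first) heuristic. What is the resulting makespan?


Jobs (LPT sorted): [25, 19, 16, 13, 6, 4, 4]
Machines: 2
  J=25 → Machine 1 (load: 0+25=25)
  J=19 → Machine 2 (load: 0+19=19)
  J=16 → Machine 2 (load: 19+16=35)
  J=13 → Machine 1 (load: 25+13=38)
  J=6 → Machine 2 (load: 35+6=41)
  J=4 → Machine 1 (load: 38+4=42)
  J=4 → Machine 2 (load: 41+4=45)
Machine loads: [42, 45]
Makespan = max = 45 time units


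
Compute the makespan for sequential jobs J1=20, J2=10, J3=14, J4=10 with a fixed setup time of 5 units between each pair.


Makespan = Σ processing + (n-1) × setup
= (20 + 10 + 14 + 10) + (4-1)×5
= 54 + 15
= 69 time units


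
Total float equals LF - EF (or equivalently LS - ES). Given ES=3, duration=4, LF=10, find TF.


EF = ES + duration = 3 + 4 = 7
LS = LF - duration = 10 - 4 = 6
Total Float = LF - EF = 10 - 7
(or LS - ES = 6 - 3)
= 3


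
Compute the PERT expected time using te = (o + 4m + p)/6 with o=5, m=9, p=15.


te = (o + 4m + p) / 6
= (5 + 4×9 + 15) / 6
= (5 + 36 + 15) / 6
= 56 / 6
= 9.33


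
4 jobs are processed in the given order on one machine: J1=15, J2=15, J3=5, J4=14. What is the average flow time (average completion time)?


Completion times:
  J1: completes at 15
  J2: completes at 30
  J3: completes at 35
  J4: completes at 49
Sum = 129
Average = 129/4
= 32.25


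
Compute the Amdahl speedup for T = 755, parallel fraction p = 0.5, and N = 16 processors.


Amdahl's law: T_p = T × ((1-p) + p/N)
= 755 × ((1-0.5) + 0.5/16)
= 755 × (0.50 + 0.0312)
= 755 × 0.5312
= 401.09
Speedup = 755/401.09
= 1.88×


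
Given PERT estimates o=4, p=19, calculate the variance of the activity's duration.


σ² = ((p - o) / 6)² = (p - o)² / 36
= (19 - 4)² / 36
= 15² / 36
= 225 / 36
= 6.2500


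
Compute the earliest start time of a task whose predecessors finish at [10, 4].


ES = max of all predecessor completion times
Predecessors: [10, 4]
ES = max(10, 4)
= 10


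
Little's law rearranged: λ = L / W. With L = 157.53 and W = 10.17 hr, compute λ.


Little's law: L = λW → λ = L / W
= 157.53 / 10.17
= 15.49 per hour


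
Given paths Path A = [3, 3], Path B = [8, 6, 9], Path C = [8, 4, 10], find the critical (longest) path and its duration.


Path A: 3 + 3 = 6
Path B: 8 + 6 + 9 = 23
Path C: 8 + 4 + 10 = 22
Critical path = longest = max(6, 23, 22)
= 23 (Path B)


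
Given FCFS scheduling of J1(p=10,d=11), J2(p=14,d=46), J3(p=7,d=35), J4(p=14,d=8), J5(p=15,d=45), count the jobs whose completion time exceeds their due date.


Completion vs due date:
  J1: C=10, d=11 → on time
  J2: C=24, d=46 → on time
  J3: C=31, d=35 → on time
  J4: C=45, d=8 → TARDY
  J5: C=60, d=45 → TARDY
Tardy jobs: J4, J5
Count = 2


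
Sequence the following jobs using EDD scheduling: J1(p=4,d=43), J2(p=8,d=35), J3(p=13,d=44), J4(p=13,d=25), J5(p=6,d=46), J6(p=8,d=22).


EDD: sort by earliest due date
  J6: d=22, p=8
  J4: d=25, p=13
  J2: d=35, p=8
  J1: d=43, p=4
  J3: d=44, p=13
  J5: d=46, p=6
Order: J6 → J4 → J2 → J1 → J3 → J5


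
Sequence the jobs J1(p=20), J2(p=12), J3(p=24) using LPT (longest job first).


LPT: sort by longest processing time first
  J3: p=24
  J1: p=20
  J2: p=12
Order: J3 → J1 → J2


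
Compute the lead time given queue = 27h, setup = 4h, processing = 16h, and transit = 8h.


Lead time = queue + setup + processing + transit
= 27 + 4 + 16 + 8
= 55 hours


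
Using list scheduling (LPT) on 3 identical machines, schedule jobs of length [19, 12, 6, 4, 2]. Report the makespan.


Jobs (LPT sorted): [19, 12, 6, 4, 2]
Machines: 3
  J=19 → Machine 1 (load: 0+19=19)
  J=12 → Machine 2 (load: 0+12=12)
  J=6 → Machine 3 (load: 0+6=6)
  J=4 → Machine 3 (load: 6+4=10)
  J=2 → Machine 3 (load: 10+2=12)
Machine loads: [19, 12, 12]
Makespan = max = 19 time units


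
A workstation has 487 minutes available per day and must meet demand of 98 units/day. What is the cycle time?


Cycle time = available time / demand
= 487 / 98
= 4.97 min/unit


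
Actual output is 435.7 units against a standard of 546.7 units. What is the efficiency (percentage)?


Efficiency = (actual / standard) × 100
= (435.7 / 546.7) × 100
= 79.7%


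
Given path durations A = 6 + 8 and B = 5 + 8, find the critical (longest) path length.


Path A: 6 + 8 = 14
Path B: 5 + 8 = 13
Critical path = longest = max(14, 13)
= 14 (Path A)


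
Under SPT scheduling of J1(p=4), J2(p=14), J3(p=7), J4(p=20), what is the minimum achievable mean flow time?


SPT order: J1 → J3 → J2 → J4
Completion times:
  J1: C=4
  J3: C=11
  J2: C=25
  J4: C=45
Sum = 85, n = 4
Mean flow = 85/4
= 21.25


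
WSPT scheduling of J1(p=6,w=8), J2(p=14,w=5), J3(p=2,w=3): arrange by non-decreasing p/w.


WSPT (Smith's rule): sort by p/w ascending
  J3: p/w = 2/3 = 0.667
  J1: p/w = 6/8 = 0.750
  J2: p/w = 14/5 = 2.800
Order: J3 → J1 → J2


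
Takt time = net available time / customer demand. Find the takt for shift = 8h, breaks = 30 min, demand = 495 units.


Available = 8×60 - 30 = 450 min
Takt time = 450 / 495
= 0.91 min/unit


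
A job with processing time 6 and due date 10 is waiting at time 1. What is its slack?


Slack = due - current_time - processing
= 10 - 1 - 6
= 3


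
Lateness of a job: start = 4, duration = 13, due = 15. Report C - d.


Completion = 4 + 13 = 17
Lateness = C - d = 17 - 15
= 2


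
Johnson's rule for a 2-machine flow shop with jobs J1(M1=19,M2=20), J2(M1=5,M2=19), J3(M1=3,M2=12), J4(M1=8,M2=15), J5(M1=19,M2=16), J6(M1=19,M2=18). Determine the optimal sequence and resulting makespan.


Johnson's rule:
Group 1 (M1≤M2, sort by M1): ['J3', 'J2', 'J4', 'J1']
Group 2 (M1>M2, sort desc M2): ['J6', 'J5']
Sequence: J3 → J2 → J4 → J1 → J6 → J5
Makespan calculation:
  J3: M1 done=3, M2 done=15
  J2: M1 done=8, M2 done=34
  J4: M1 done=16, M2 done=49
  J1: M1 done=35, M2 done=69
  J6: M1 done=54, M2 done=87
  J5: M1 done=73, M2 done=103
= Sequence: J3 → J2 → J4 → J1 → J6 → J5, Makespan: 103


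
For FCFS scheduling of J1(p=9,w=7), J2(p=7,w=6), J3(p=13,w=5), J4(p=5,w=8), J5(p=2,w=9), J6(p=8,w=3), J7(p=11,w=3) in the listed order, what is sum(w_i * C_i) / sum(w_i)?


Completion times:
  J1: C=9, w×C=7×9=63
  J2: C=16, w×C=6×16=96
  J3: C=29, w×C=5×29=145
  J4: C=34, w×C=8×34=272
  J5: C=36, w×C=9×36=324
  J6: C=44, w×C=3×44=132
  J7: C=55, w×C=3×55=165
Sum w×C = 1197
Sum w = 41
Weighted avg = 1197/41
= 29.20


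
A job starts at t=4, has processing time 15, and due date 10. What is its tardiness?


Completion = start + processing = 4 + 15 = 19
Tardiness = max(0, C - d) = max(0, 19 - 10)
= max(0, 9)
= 9


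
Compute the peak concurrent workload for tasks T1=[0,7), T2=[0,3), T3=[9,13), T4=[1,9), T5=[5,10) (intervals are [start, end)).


Check each time point for overlaps:
  t=1: 3 tasks active (T1, T2, T4)
Max concurrent = 3


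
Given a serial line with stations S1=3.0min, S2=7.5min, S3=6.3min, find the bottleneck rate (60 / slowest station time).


Bottleneck = longest station time
Station times: [3.0, 7.5, 6.3]
Max = 7.5 min
Rate = 60 / 7.5
= 8.00 units/hour (bottleneck: 7.5min)


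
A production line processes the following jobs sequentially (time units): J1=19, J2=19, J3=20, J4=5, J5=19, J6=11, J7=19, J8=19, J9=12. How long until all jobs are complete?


Sequential makespan: sum all processing times
= 19 + 19 + 20 + 5 + 19 + 11 + 19 + 19 + 12
= 143 time units


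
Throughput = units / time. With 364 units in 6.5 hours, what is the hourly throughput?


Throughput = units / time
= 364 / 6.5
= 56.0 units/hour


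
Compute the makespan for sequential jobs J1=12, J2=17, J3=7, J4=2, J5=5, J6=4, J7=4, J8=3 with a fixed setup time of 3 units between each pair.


Makespan = Σ processing + (n-1) × setup
= (12 + 17 + 7 + 2 + 5 + 4 + 4 + 3) + (8-1)×3
= 54 + 21
= 75 time units


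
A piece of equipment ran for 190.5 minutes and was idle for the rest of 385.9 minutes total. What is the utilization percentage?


Utilization = busy / total × 100
= 190.5 / 385.9 × 100
= 49.4%


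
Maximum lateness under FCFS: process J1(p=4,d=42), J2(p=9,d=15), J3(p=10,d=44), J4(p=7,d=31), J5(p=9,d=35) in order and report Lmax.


Lateness per job (L = C - d):
  J1: C=4, d=42, L=-38
  J2: C=13, d=15, L=-2
  J3: C=23, d=44, L=-21
  J4: C=30, d=31, L=-1
  J5: C=39, d=35, L=4
Lmax = max(-38, -2, -21, -1, 4)
= 4


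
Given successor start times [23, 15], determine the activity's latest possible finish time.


LF = min of all successor start times
Successors start at: [23, 15]
LF = min(23, 15)
= 15


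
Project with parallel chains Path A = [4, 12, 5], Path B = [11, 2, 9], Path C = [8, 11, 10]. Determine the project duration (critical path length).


Path A: 4 + 12 + 5 = 21
Path B: 11 + 2 + 9 = 22
Path C: 8 + 11 + 10 = 29
Critical path = longest = max(21, 22, 29)
= 29 (Path C)


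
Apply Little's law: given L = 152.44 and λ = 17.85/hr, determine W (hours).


Little's law: L = λW → W = L / λ
= 152.44 / 17.85
= 8.54 hours


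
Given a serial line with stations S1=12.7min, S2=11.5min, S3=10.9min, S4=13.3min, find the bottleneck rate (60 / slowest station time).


Bottleneck = longest station time
Station times: [12.7, 11.5, 10.9, 13.3]
Max = 13.3 min
Rate = 60 / 13.3
= 4.51 units/hour (bottleneck: 13.3min)


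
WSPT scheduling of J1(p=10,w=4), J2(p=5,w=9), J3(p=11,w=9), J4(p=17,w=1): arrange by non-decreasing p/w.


WSPT (Smith's rule): sort by p/w ascending
  J2: p/w = 5/9 = 0.556
  J3: p/w = 11/9 = 1.222
  J1: p/w = 10/4 = 2.500
  J4: p/w = 17/1 = 17.000
Order: J2 → J3 → J1 → J4


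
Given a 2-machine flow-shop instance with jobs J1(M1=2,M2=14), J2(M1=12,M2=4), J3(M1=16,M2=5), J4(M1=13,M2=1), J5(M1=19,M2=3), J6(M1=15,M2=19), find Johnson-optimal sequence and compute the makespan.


Johnson's rule:
Group 1 (M1≤M2, sort by M1): ['J1', 'J6']
Group 2 (M1>M2, sort desc M2): ['J3', 'J2', 'J5', 'J4']
Sequence: J1 → J6 → J3 → J2 → J5 → J4
Makespan calculation:
  J1: M1 done=2, M2 done=16
  J6: M1 done=17, M2 done=36
  J3: M1 done=33, M2 done=41
  J2: M1 done=45, M2 done=49
  J5: M1 done=64, M2 done=67
  J4: M1 done=77, M2 done=78
= Sequence: J1 → J6 → J3 → J2 → J5 → J4, Makespan: 78


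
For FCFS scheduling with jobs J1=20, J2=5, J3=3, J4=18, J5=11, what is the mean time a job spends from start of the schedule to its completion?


Completion times:
  J1: completes at 20
  J2: completes at 25
  J3: completes at 28
  J4: completes at 46
  J5: completes at 57
Sum = 176
Average = 176/5
= 35.20


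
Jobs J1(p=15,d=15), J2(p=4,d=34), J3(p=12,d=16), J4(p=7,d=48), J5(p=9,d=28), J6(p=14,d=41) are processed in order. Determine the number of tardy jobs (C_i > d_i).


Completion vs due date:
  J1: C=15, d=15 → on time
  J2: C=19, d=34 → on time
  J3: C=31, d=16 → TARDY
  J4: C=38, d=48 → on time
  J5: C=47, d=28 → TARDY
  J6: C=61, d=41 → TARDY
Tardy jobs: J3, J5, J6
Count = 3


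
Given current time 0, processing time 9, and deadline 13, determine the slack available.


Slack = due - current_time - processing
= 13 - 0 - 9
= 4


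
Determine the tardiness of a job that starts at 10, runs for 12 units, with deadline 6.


Completion = start + processing = 10 + 12 = 22
Tardiness = max(0, C - d) = max(0, 22 - 6)
= max(0, 16)
= 16


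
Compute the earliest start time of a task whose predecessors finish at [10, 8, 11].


ES = max of all predecessor completion times
Predecessors: [10, 8, 11]
ES = max(10, 8, 11)
= 11


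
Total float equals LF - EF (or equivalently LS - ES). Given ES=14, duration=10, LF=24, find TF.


EF = ES + duration = 14 + 10 = 24
LS = LF - duration = 24 - 10 = 14
Total Float = LF - EF = 24 - 24
(or LS - ES = 14 - 14)
= 0


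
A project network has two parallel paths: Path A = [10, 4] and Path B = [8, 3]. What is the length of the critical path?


Path A: 10 + 4 = 14
Path B: 8 + 3 = 11
Critical path = longest = max(14, 11)
= 14 (Path A)


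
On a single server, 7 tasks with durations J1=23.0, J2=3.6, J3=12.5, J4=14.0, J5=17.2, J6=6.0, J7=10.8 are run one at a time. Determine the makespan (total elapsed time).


Sequential makespan: sum all processing times
= 23.0 + 3.6 + 12.5 + 14.0 + 17.2 + 6.0 + 10.8
= 87.1 time units


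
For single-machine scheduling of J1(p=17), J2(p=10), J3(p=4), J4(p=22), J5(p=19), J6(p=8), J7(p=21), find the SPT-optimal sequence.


SPT: sort by shortest processing time
  J3: p=4
  J6: p=8
  J2: p=10
  J1: p=17
  J5: p=19
  J7: p=21
  J4: p=22
Order: J3 → J6 → J2 → J1 → J5 → J7 → J4


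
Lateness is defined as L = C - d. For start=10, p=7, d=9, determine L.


Completion = 10 + 7 = 17
Lateness = C - d = 17 - 9
= 8


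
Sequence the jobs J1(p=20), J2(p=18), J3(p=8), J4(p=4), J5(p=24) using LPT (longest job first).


LPT: sort by longest processing time first
  J5: p=24
  J1: p=20
  J2: p=18
  J3: p=8
  J4: p=4
Order: J5 → J1 → J2 → J3 → J4


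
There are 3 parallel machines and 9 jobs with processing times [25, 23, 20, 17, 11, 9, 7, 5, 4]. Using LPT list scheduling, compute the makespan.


Jobs (LPT sorted): [25, 23, 20, 17, 11, 9, 7, 5, 4]
Machines: 3
  J=25 → Machine 1 (load: 0+25=25)
  J=23 → Machine 2 (load: 0+23=23)
  J=20 → Machine 3 (load: 0+20=20)
  J=17 → Machine 3 (load: 20+17=37)
  J=11 → Machine 2 (load: 23+11=34)
  J=9 → Machine 1 (load: 25+9=34)
  J=7 → Machine 1 (load: 34+7=41)
  J=5 → Machine 2 (load: 34+5=39)
  J=4 → Machine 3 (load: 37+4=41)
Machine loads: [41, 39, 41]
Makespan = max = 41 time units


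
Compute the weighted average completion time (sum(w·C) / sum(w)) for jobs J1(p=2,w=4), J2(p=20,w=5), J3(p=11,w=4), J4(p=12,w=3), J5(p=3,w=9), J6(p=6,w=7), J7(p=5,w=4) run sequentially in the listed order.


Completion times:
  J1: C=2, w×C=4×2=8
  J2: C=22, w×C=5×22=110
  J3: C=33, w×C=4×33=132
  J4: C=45, w×C=3×45=135
  J5: C=48, w×C=9×48=432
  J6: C=54, w×C=7×54=378
  J7: C=59, w×C=4×59=236
Sum w×C = 1431
Sum w = 36
Weighted avg = 1431/36
= 39.75


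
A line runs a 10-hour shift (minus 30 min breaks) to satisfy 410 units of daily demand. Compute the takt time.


Available = 10×60 - 30 = 570 min
Takt time = 570 / 410
= 1.39 min/unit


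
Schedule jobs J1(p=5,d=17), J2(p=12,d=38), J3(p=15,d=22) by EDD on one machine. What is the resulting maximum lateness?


EDD order: J1 → J3 → J2
Completion and lateness:
  J1: C=5, d=17, L=5-17=-12
  J3: C=20, d=22, L=20-22=-2
  J2: C=32, d=38, L=32-38=-6
Lmax = max(-12, -2, -6)
= -2


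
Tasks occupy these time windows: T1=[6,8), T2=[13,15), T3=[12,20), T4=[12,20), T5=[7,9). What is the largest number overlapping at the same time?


Check each time point for overlaps:
  t=13: 3 tasks active (T2, T3, T4)
Max concurrent = 3


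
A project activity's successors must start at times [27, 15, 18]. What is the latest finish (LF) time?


LF = min of all successor start times
Successors start at: [27, 15, 18]
LF = min(27, 15, 18)
= 15


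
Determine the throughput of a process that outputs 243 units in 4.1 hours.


Throughput = units / time
= 243 / 4.1
= 59.3 units/hour


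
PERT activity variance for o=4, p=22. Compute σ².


σ² = ((p - o) / 6)² = (p - o)² / 36
= (22 - 4)² / 36
= 18² / 36
= 324 / 36
= 9.0000


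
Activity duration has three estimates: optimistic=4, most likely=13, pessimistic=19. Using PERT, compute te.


te = (o + 4m + p) / 6
= (4 + 4×13 + 19) / 6
= (4 + 52 + 19) / 6
= 75 / 6
= 12.50


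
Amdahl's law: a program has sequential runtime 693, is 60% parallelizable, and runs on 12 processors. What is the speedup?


Amdahl's law: T_p = T × ((1-p) + p/N)
= 693 × ((1-0.6) + 0.6/12)
= 693 × (0.40 + 0.0500)
= 693 × 0.4500
= 311.85
Speedup = 693/311.85
= 2.22×


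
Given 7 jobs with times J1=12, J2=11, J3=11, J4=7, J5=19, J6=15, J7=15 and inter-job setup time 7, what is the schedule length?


Makespan = Σ processing + (n-1) × setup
= (12 + 11 + 11 + 7 + 19 + 15 + 15) + (7-1)×7
= 90 + 42
= 132 time units


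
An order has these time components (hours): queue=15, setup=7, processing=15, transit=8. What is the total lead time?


Lead time = queue + setup + processing + transit
= 15 + 7 + 15 + 8
= 45 hours


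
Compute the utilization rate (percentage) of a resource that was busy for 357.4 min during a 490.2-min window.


Utilization = busy / total × 100
= 357.4 / 490.2 × 100
= 72.9%


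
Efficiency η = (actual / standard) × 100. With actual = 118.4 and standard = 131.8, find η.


Efficiency = (actual / standard) × 100
= (118.4 / 131.8) × 100
= 89.8%


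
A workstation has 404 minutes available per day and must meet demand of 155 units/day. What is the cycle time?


Cycle time = available time / demand
= 404 / 155
= 2.61 min/unit


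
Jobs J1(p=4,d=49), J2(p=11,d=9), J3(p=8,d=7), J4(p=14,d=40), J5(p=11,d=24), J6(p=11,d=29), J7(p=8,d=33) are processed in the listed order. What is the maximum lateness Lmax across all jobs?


Lateness per job (L = C - d):
  J1: C=4, d=49, L=-45
  J2: C=15, d=9, L=6
  J3: C=23, d=7, L=16
  J4: C=37, d=40, L=-3
  J5: C=48, d=24, L=24
  J6: C=59, d=29, L=30
  J7: C=67, d=33, L=34
Lmax = max(-45, 6, 16, -3, 24, 30, 34)
= 34


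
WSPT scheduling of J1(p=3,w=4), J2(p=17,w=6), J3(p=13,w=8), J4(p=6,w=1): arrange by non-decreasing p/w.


WSPT (Smith's rule): sort by p/w ascending
  J1: p/w = 3/4 = 0.750
  J3: p/w = 13/8 = 1.625
  J2: p/w = 17/6 = 2.833
  J4: p/w = 6/1 = 6.000
Order: J1 → J3 → J2 → J4


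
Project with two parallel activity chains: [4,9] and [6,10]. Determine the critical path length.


Path A: 4 + 9 = 13
Path B: 6 + 10 = 16
Critical path = longest = max(13, 16)
= 16 (Path B)


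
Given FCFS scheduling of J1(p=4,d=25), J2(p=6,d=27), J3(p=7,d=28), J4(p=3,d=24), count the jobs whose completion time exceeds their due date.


Completion vs due date:
  J1: C=4, d=25 → on time
  J2: C=10, d=27 → on time
  J3: C=17, d=28 → on time
  J4: C=20, d=24 → on time
Tardy jobs: none
Count = 0


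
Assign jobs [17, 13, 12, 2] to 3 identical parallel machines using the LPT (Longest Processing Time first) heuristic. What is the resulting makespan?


Jobs (LPT sorted): [17, 13, 12, 2]
Machines: 3
  J=17 → Machine 1 (load: 0+17=17)
  J=13 → Machine 2 (load: 0+13=13)
  J=12 → Machine 3 (load: 0+12=12)
  J=2 → Machine 3 (load: 12+2=14)
Machine loads: [17, 13, 14]
Makespan = max = 17 time units


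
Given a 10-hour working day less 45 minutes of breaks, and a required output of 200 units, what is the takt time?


Available = 10×60 - 45 = 555 min
Takt time = 555 / 200
= 2.77 min/unit


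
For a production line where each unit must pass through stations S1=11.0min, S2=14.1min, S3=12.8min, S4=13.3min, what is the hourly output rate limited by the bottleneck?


Bottleneck = longest station time
Station times: [11.0, 14.1, 12.8, 13.3]
Max = 14.1 min
Rate = 60 / 14.1
= 4.26 units/hour (bottleneck: 14.1min)


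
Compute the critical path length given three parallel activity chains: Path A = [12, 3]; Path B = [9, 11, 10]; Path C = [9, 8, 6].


Path A: 12 + 3 = 15
Path B: 9 + 11 + 10 = 30
Path C: 9 + 8 + 6 = 23
Critical path = longest = max(15, 30, 23)
= 30 (Path B)


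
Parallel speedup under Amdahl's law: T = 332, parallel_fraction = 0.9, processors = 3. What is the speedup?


Amdahl's law: T_p = T × ((1-p) + p/N)
= 332 × ((1-0.9) + 0.9/3)
= 332 × (0.10 + 0.3000)
= 332 × 0.4000
= 132.80
Speedup = 332/132.80
= 2.50×


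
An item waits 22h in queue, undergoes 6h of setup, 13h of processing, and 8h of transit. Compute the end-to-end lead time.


Lead time = queue + setup + processing + transit
= 22 + 6 + 13 + 8
= 49 hours


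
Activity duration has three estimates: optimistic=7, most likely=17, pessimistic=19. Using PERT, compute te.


te = (o + 4m + p) / 6
= (7 + 4×17 + 19) / 6
= (7 + 68 + 19) / 6
= 94 / 6
= 15.67


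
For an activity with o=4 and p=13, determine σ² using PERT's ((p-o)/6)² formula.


σ² = ((p - o) / 6)² = (p - o)² / 36
= (13 - 4)² / 36
= 9² / 36
= 81 / 36
= 2.2500


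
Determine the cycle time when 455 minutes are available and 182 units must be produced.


Cycle time = available time / demand
= 455 / 182
= 2.50 min/unit


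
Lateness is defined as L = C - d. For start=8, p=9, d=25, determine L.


Completion = 8 + 9 = 17
Lateness = C - d = 17 - 25
= -8


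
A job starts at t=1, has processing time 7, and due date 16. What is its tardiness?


Completion = start + processing = 1 + 7 = 8
Tardiness = max(0, C - d) = max(0, 8 - 16)
= max(0, -8)
= 0


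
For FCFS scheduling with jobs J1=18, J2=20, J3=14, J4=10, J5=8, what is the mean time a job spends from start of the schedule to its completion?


Completion times:
  J1: completes at 18
  J2: completes at 38
  J3: completes at 52
  J4: completes at 62
  J5: completes at 70
Sum = 240
Average = 240/5
= 48.00


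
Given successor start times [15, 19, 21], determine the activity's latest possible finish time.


LF = min of all successor start times
Successors start at: [15, 19, 21]
LF = min(15, 19, 21)
= 15


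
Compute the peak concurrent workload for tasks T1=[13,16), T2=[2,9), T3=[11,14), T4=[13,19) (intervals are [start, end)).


Check each time point for overlaps:
  t=13: 3 tasks active (T1, T3, T4)
Max concurrent = 3


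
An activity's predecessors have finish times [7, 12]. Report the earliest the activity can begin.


ES = max of all predecessor completion times
Predecessors: [7, 12]
ES = max(7, 12)
= 12


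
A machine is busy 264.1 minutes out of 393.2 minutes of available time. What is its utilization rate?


Utilization = busy / total × 100
= 264.1 / 393.2 × 100
= 67.2%


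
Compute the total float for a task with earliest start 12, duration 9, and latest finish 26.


EF = ES + duration = 12 + 9 = 21
LS = LF - duration = 26 - 9 = 17
Total Float = LF - EF = 26 - 21
(or LS - ES = 17 - 12)
= 5


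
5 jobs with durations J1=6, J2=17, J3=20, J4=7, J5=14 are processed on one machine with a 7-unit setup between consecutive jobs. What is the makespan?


Makespan = Σ processing + (n-1) × setup
= (6 + 17 + 20 + 7 + 14) + (5-1)×7
= 64 + 28
= 92 time units


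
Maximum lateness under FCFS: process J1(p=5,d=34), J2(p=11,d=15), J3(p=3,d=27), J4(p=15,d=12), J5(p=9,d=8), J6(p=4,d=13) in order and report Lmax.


Lateness per job (L = C - d):
  J1: C=5, d=34, L=-29
  J2: C=16, d=15, L=1
  J3: C=19, d=27, L=-8
  J4: C=34, d=12, L=22
  J5: C=43, d=8, L=35
  J6: C=47, d=13, L=34
Lmax = max(-29, 1, -8, 22, 35, 34)
= 35


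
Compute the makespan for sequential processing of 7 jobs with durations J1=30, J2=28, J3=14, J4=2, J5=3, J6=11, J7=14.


Sequential makespan: sum all processing times
= 30 + 28 + 14 + 2 + 3 + 11 + 14
= 102 time units


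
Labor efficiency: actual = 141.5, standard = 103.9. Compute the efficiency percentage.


Efficiency = (actual / standard) × 100
= (141.5 / 103.9) × 100
= 136.2%


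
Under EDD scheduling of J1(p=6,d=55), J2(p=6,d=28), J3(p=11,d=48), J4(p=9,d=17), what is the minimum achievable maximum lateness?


EDD order: J4 → J2 → J3 → J1
Completion and lateness:
  J4: C=9, d=17, L=9-17=-8
  J2: C=15, d=28, L=15-28=-13
  J3: C=26, d=48, L=26-48=-22
  J1: C=32, d=55, L=32-55=-23
Lmax = max(-8, -13, -22, -23)
= -8


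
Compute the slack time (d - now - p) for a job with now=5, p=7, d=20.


Slack = due - current_time - processing
= 20 - 5 - 7
= 8


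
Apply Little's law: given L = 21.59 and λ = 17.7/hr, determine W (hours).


Little's law: L = λW → W = L / λ
= 21.59 / 17.7
= 1.22 hours


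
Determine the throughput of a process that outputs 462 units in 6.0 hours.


Throughput = units / time
= 462 / 6.0
= 77.0 units/hour


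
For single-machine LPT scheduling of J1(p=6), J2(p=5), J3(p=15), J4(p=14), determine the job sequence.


LPT: sort by longest processing time first
  J3: p=15
  J4: p=14
  J1: p=6
  J2: p=5
Order: J3 → J4 → J1 → J2


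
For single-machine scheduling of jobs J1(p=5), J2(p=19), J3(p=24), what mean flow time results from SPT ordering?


SPT order: J1 → J2 → J3
Completion times:
  J1: C=5
  J2: C=24
  J3: C=48
Sum = 77, n = 3
Mean flow = 77/3
= 25.67


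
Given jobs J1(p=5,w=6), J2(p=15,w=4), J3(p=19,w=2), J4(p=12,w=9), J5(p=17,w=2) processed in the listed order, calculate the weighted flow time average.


Completion times:
  J1: C=5, w×C=6×5=30
  J2: C=20, w×C=4×20=80
  J3: C=39, w×C=2×39=78
  J4: C=51, w×C=9×51=459
  J5: C=68, w×C=2×68=136
Sum w×C = 783
Sum w = 23
Weighted avg = 783/23
= 34.04


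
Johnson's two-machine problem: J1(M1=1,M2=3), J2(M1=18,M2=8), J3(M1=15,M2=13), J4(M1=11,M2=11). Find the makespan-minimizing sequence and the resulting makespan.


Johnson's rule:
Group 1 (M1≤M2, sort by M1): ['J1', 'J4']
Group 2 (M1>M2, sort desc M2): ['J3', 'J2']
Sequence: J1 → J4 → J3 → J2
Makespan calculation:
  J1: M1 done=1, M2 done=4
  J4: M1 done=12, M2 done=23
  J3: M1 done=27, M2 done=40
  J2: M1 done=45, M2 done=53
= Sequence: J1 → J4 → J3 → J2, Makespan: 53


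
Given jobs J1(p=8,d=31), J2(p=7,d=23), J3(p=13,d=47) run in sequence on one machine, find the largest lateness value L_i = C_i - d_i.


Lateness per job (L = C - d):
  J1: C=8, d=31, L=-23
  J2: C=15, d=23, L=-8
  J3: C=28, d=47, L=-19
Lmax = max(-23, -8, -19)
= -8


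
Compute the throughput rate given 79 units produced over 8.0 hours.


Throughput = units / time
= 79 / 8.0
= 9.9 units/hour


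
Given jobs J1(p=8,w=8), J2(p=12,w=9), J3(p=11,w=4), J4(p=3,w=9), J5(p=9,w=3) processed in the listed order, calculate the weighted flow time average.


Completion times:
  J1: C=8, w×C=8×8=64
  J2: C=20, w×C=9×20=180
  J3: C=31, w×C=4×31=124
  J4: C=34, w×C=9×34=306
  J5: C=43, w×C=3×43=129
Sum w×C = 803
Sum w = 33
Weighted avg = 803/33
= 24.33


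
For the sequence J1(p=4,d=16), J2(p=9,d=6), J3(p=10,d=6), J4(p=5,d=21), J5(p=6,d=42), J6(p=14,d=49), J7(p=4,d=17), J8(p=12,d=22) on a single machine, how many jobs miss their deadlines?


Completion vs due date:
  J1: C=4, d=16 → on time
  J2: C=13, d=6 → TARDY
  J3: C=23, d=6 → TARDY
  J4: C=28, d=21 → TARDY
  J5: C=34, d=42 → on time
  J6: C=48, d=49 → on time
  J7: C=52, d=17 → TARDY
  J8: C=64, d=22 → TARDY
Tardy jobs: J2, J3, J4, J7, J8
Count = 5


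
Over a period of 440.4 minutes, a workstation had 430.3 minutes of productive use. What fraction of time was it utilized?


Utilization = busy / total × 100
= 430.3 / 440.4 × 100
= 97.7%


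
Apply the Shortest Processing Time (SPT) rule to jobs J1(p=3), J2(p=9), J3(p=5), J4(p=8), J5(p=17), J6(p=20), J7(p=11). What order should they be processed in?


SPT: sort by shortest processing time
  J1: p=3
  J3: p=5
  J4: p=8
  J2: p=9
  J7: p=11
  J5: p=17
  J6: p=20
Order: J1 → J3 → J4 → J2 → J7 → J5 → J6


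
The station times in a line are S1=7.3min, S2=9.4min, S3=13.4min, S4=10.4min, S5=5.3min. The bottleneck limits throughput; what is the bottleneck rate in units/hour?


Bottleneck = longest station time
Station times: [7.3, 9.4, 13.4, 10.4, 5.3]
Max = 13.4 min
Rate = 60 / 13.4
= 4.48 units/hour (bottleneck: 13.4min)


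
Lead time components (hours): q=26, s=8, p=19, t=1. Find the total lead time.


Lead time = queue + setup + processing + transit
= 26 + 8 + 19 + 1
= 54 hours


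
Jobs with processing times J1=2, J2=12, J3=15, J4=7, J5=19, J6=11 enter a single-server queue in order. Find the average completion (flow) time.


Completion times:
  J1: completes at 2
  J2: completes at 14
  J3: completes at 29
  J4: completes at 36
  J5: completes at 55
  J6: completes at 66
Sum = 202
Average = 202/6
= 33.67


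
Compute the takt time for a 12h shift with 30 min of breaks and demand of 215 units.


Available = 12×60 - 30 = 690 min
Takt time = 690 / 215
= 3.21 min/unit


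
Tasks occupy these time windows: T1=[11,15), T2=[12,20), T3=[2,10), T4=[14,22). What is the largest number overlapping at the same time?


Check each time point for overlaps:
  t=14: 3 tasks active (T1, T2, T4)
Max concurrent = 3


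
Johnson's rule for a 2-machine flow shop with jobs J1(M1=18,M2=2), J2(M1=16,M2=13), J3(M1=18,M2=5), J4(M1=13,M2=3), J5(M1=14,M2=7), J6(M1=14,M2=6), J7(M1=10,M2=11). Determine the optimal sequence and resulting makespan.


Johnson's rule:
Group 1 (M1≤M2, sort by M1): ['J7']
Group 2 (M1>M2, sort desc M2): ['J2', 'J5', 'J6', 'J3', 'J4', 'J1']
Sequence: J7 → J2 → J5 → J6 → J3 → J4 → J1
Makespan calculation:
  J7: M1 done=10, M2 done=21
  J2: M1 done=26, M2 done=39
  J5: M1 done=40, M2 done=47
  J6: M1 done=54, M2 done=60
  J3: M1 done=72, M2 done=77
  J4: M1 done=85, M2 done=88
  J1: M1 done=103, M2 done=105
= Sequence: J7 → J2 → J5 → J6 → J3 → J4 → J1, Makespan: 105


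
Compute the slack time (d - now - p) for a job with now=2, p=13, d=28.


Slack = due - current_time - processing
= 28 - 2 - 13
= 13


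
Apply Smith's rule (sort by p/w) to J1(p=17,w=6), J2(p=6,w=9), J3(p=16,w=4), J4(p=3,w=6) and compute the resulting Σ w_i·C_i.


WSPT order (by p/w): J4 → J2 → J1 → J3
  J4: C=3, w·C=6×3=18
  J2: C=9, w·C=9×9=81
  J1: C=26, w·C=6×26=156
  J3: C=42, w·C=4×42=168
Σ w·C = 423
= 423


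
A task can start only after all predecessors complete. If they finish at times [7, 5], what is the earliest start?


ES = max of all predecessor completion times
Predecessors: [7, 5]
ES = max(7, 5)
= 7


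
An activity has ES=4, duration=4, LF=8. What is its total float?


EF = ES + duration = 4 + 4 = 8
LS = LF - duration = 8 - 4 = 4
Total Float = LF - EF = 8 - 8
(or LS - ES = 4 - 4)
= 0


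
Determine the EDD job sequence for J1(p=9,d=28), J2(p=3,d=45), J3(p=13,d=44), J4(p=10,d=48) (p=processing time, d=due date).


EDD: sort by earliest due date
  J1: d=28, p=9
  J3: d=44, p=13
  J2: d=45, p=3
  J4: d=48, p=10
Order: J1 → J3 → J2 → J4


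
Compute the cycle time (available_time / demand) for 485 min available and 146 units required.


Cycle time = available time / demand
= 485 / 146
= 3.32 min/unit


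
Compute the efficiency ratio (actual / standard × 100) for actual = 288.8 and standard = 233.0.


Efficiency = (actual / standard) × 100
= (288.8 / 233.0) × 100
= 123.9%


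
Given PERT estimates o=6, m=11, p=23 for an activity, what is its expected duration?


te = (o + 4m + p) / 6
= (6 + 4×11 + 23) / 6
= (6 + 44 + 23) / 6
= 73 / 6
= 12.17


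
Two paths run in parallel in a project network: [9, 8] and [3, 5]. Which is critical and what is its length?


Path A: 9 + 8 = 17
Path B: 3 + 5 = 8
Critical path = longest = max(17, 8)
= 17 (Path A)


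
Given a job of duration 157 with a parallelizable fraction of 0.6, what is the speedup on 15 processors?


Amdahl's law: T_p = T × ((1-p) + p/N)
= 157 × ((1-0.6) + 0.6/15)
= 157 × (0.40 + 0.0400)
= 157 × 0.4400
= 69.08
Speedup = 157/69.08
= 2.27×


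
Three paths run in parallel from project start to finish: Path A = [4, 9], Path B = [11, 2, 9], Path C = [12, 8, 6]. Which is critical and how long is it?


Path A: 4 + 9 = 13
Path B: 11 + 2 + 9 = 22
Path C: 12 + 8 + 6 = 26
Critical path = longest = max(13, 22, 26)
= 26 (Path C)


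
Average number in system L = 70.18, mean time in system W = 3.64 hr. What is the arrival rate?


Little's law: L = λW → λ = L / W
= 70.18 / 3.64
= 19.28 per hour


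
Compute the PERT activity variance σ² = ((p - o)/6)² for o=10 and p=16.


σ² = ((p - o) / 6)² = (p - o)² / 36
= (16 - 10)² / 36
= 6² / 36
= 36 / 36
= 1.0000


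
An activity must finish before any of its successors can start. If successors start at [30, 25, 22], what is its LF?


LF = min of all successor start times
Successors start at: [30, 25, 22]
LF = min(30, 25, 22)
= 22


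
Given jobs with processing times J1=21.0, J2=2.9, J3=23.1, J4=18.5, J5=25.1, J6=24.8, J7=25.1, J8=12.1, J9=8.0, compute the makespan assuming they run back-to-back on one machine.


Sequential makespan: sum all processing times
= 21.0 + 2.9 + 23.1 + 18.5 + 25.1 + 24.8 + 25.1 + 12.1 + 8.0
= 160.6 time units


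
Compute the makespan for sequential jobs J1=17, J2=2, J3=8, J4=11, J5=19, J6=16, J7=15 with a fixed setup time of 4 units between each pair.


Makespan = Σ processing + (n-1) × setup
= (17 + 2 + 8 + 11 + 19 + 16 + 15) + (7-1)×4
= 88 + 24
= 112 time units


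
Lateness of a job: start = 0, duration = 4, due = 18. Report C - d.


Completion = 0 + 4 = 4
Lateness = C - d = 4 - 18
= -14


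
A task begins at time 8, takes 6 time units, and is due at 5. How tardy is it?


Completion = start + processing = 8 + 6 = 14
Tardiness = max(0, C - d) = max(0, 14 - 5)
= max(0, 9)
= 9


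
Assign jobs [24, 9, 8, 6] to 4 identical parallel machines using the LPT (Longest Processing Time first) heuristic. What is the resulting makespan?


Jobs (LPT sorted): [24, 9, 8, 6]
Machines: 4
  J=24 → Machine 1 (load: 0+24=24)
  J=9 → Machine 2 (load: 0+9=9)
  J=8 → Machine 3 (load: 0+8=8)
  J=6 → Machine 4 (load: 0+6=6)
Machine loads: [24, 9, 8, 6]
Makespan = max = 24 time units


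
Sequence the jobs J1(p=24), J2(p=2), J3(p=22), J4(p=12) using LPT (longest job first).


LPT: sort by longest processing time first
  J1: p=24
  J3: p=22
  J4: p=12
  J2: p=2
Order: J1 → J3 → J4 → J2


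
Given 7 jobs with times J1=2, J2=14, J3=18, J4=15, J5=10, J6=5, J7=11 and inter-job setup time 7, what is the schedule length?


Makespan = Σ processing + (n-1) × setup
= (2 + 14 + 18 + 15 + 10 + 5 + 11) + (7-1)×7
= 75 + 42
= 117 time units


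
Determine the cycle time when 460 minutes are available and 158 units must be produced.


Cycle time = available time / demand
= 460 / 158
= 2.91 min/unit


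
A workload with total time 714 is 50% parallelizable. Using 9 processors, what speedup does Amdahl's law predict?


Amdahl's law: T_p = T × ((1-p) + p/N)
= 714 × ((1-0.5) + 0.5/9)
= 714 × (0.50 + 0.0556)
= 714 × 0.5556
= 396.67
Speedup = 714/396.67
= 1.80×


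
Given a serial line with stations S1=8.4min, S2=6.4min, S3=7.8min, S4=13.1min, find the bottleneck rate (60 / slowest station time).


Bottleneck = longest station time
Station times: [8.4, 6.4, 7.8, 13.1]
Max = 13.1 min
Rate = 60 / 13.1
= 4.58 units/hour (bottleneck: 13.1min)


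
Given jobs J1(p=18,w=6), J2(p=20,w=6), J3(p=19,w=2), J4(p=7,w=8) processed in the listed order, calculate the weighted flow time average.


Completion times:
  J1: C=18, w×C=6×18=108
  J2: C=38, w×C=6×38=228
  J3: C=57, w×C=2×57=114
  J4: C=64, w×C=8×64=512
Sum w×C = 962
Sum w = 22
Weighted avg = 962/22
= 43.73


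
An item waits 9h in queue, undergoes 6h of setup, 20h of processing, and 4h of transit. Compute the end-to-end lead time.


Lead time = queue + setup + processing + transit
= 9 + 6 + 20 + 4
= 39 hours


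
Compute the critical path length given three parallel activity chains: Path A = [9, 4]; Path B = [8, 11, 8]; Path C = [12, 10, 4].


Path A: 9 + 4 = 13
Path B: 8 + 11 + 8 = 27
Path C: 12 + 10 + 4 = 26
Critical path = longest = max(13, 27, 26)
= 27 (Path B)


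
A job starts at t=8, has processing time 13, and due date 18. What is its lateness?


Completion = 8 + 13 = 21
Lateness = C - d = 21 - 18
= 3


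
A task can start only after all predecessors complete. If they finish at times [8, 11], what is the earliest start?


ES = max of all predecessor completion times
Predecessors: [8, 11]
ES = max(8, 11)
= 11


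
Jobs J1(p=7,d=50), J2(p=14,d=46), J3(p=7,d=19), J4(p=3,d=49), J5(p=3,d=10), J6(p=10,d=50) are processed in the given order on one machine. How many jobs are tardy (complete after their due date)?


Completion vs due date:
  J1: C=7, d=50 → on time
  J2: C=21, d=46 → on time
  J3: C=28, d=19 → TARDY
  J4: C=31, d=49 → on time
  J5: C=34, d=10 → TARDY
  J6: C=44, d=50 → on time
Tardy jobs: J3, J5
Count = 2


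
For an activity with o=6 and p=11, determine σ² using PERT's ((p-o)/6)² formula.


σ² = ((p - o) / 6)² = (p - o)² / 36
= (11 - 6)² / 36
= 5² / 36
= 25 / 36
= 0.6944


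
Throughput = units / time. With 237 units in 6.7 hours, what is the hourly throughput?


Throughput = units / time
= 237 / 6.7
= 35.4 units/hour


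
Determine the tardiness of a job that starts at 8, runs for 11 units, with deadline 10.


Completion = start + processing = 8 + 11 = 19
Tardiness = max(0, C - d) = max(0, 19 - 10)
= max(0, 9)
= 9


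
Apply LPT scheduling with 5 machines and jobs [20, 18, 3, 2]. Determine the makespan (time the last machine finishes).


Jobs (LPT sorted): [20, 18, 3, 2]
Machines: 5
  J=20 → Machine 1 (load: 0+20=20)
  J=18 → Machine 2 (load: 0+18=18)
  J=3 → Machine 3 (load: 0+3=3)
  J=2 → Machine 4 (load: 0+2=2)
Machine loads: [20, 18, 3, 2, 0]
Makespan = max = 20 time units


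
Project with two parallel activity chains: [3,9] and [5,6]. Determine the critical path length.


Path A: 3 + 9 = 12
Path B: 5 + 6 = 11
Critical path = longest = max(12, 11)
= 12 (Path A)


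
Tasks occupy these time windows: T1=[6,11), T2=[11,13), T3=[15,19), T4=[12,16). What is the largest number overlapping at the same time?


Check each time point for overlaps:
  t=12: 2 tasks active (T2, T4)
Max concurrent = 2


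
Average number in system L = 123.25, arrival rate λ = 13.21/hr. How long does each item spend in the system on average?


Little's law: L = λW → W = L / λ
= 123.25 / 13.21
= 9.33 hours


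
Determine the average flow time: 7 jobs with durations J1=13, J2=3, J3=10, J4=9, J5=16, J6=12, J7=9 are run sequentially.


Completion times:
  J1: completes at 13
  J2: completes at 16
  J3: completes at 26
  J4: completes at 35
  J5: completes at 51
  J6: completes at 63
  J7: completes at 72
Sum = 276
Average = 276/7
= 39.43


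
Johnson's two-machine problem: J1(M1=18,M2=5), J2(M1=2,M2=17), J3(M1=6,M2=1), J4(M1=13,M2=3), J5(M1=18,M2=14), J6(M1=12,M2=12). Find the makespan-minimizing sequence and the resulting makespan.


Johnson's rule:
Group 1 (M1≤M2, sort by M1): ['J2', 'J6']
Group 2 (M1>M2, sort desc M2): ['J5', 'J1', 'J4', 'J3']
Sequence: J2 → J6 → J5 → J1 → J4 → J3
Makespan calculation:
  J2: M1 done=2, M2 done=19
  J6: M1 done=14, M2 done=31
  J5: M1 done=32, M2 done=46
  J1: M1 done=50, M2 done=55
  J4: M1 done=63, M2 done=66
  J3: M1 done=69, M2 done=70
= Sequence: J2 → J6 → J5 → J1 → J4 → J3, Makespan: 70


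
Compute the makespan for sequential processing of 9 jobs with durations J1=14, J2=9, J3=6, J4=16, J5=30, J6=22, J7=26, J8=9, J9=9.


Sequential makespan: sum all processing times
= 14 + 9 + 6 + 16 + 30 + 22 + 26 + 9 + 9
= 141 time units


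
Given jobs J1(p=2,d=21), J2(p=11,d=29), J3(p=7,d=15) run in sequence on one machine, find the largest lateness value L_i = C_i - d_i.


Lateness per job (L = C - d):
  J1: C=2, d=21, L=-19
  J2: C=13, d=29, L=-16
  J3: C=20, d=15, L=5
Lmax = max(-19, -16, 5)
= 5


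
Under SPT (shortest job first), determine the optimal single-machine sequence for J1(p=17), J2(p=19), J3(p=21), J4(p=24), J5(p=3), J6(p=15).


SPT: sort by shortest processing time
  J5: p=3
  J6: p=15
  J1: p=17
  J2: p=19
  J3: p=21
  J4: p=24
Order: J5 → J6 → J1 → J2 → J3 → J4


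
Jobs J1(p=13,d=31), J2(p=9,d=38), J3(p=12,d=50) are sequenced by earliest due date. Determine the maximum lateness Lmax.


EDD order: J1 → J2 → J3
Completion and lateness:
  J1: C=13, d=31, L=13-31=-18
  J2: C=22, d=38, L=22-38=-16
  J3: C=34, d=50, L=34-50=-16
Lmax = max(-18, -16, -16)
= -16
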